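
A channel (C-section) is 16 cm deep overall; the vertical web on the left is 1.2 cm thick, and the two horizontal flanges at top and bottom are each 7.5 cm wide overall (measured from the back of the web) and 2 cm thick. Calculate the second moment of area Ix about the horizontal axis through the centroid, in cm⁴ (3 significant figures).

Treat the section as a set of non-overlapping primitives; coordinates are from the bounding-box lower-left.
Web: 1.2 × 16, A = 19.2 cm², y = 8 cm, Ī = 409.6 cm⁴.
Top flange (beyond web): 6.3 × 2, A = 12.6 cm², y = 15 cm, Ī = 4.2 cm⁴.
Bottom flange (beyond web): 6.3 × 2, A = 12.6 cm², y = 1 cm, Ī = 4.2 cm⁴.
By symmetry the centroid is at mid-height, ȳ = 8 cm.
Transfer each piece to the horizontal axis through the centroid using Ī + A·d² with d = y − 8:
  web: d = 0 cm → contributes +409.6 cm⁴
  top flange (beyond web): d = 7 cm → contributes +621.6 cm⁴
  bottom flange (beyond web): d = -7 cm → contributes +621.6 cm⁴
Total I = 1652.8 cm⁴.

Ix ≈ 1650 cm⁴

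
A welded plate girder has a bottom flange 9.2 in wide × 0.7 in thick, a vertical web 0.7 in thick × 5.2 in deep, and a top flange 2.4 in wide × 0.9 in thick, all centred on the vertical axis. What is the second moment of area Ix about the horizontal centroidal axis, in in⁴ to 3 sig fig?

Decompose the section into non-overlapping parts with the origin at the bottom-left of its bounding rectangle.
Bottom plate: 9.2 × 0.7, A = 6.44 in², y = 0.35 in, Ī = 0.26297 in⁴.
Web plate: 0.7 × 5.2, A = 3.64 in², y = 3.3 in, Ī = 8.2021 in⁴.
Top plate: 2.4 × 0.9, A = 2.16 in², y = 6.35 in, Ī = 0.1458 in⁴.
Centroid: ȳ = ΣA·y / ΣA = 2.2861 in.
Transfer each piece to the horizontal centroidal axis using Ī + A·d² with d = y − 2.2861:
  bottom plate: d = -1.9361 in → contributes +24.403 in⁴
  web plate: d = 1.0139 in → contributes +11.944 in⁴
  top plate: d = 4.0639 in → contributes +35.819 in⁴
Total I = 72.166 in⁴.

Ix ≈ 72.2 in⁴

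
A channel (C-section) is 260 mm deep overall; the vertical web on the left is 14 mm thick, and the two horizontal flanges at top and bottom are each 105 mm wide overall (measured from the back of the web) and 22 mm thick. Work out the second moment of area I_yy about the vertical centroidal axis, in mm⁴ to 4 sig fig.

I_yy ≈ 8.078 × 10⁶ mm⁴

Decompose the section into non-overlapping parts with the origin at the bottom-left of its bounding rectangle.
Web: 14 × 260, A = 3 640 mm², x = 7 mm, Ī = 59453.3 mm⁴.
Top flange (beyond web): 91 × 22, A = 2 002 mm², x = 59.5 mm, Ī = 1 381 547 mm⁴.
Bottom flange (beyond web): 91 × 22, A = 2 002 mm², x = 59.5 mm, Ī = 1 381 547 mm⁴.
Centroid: x̄ = ΣA·x / ΣA = 34.5 mm.
Transfer each piece to the vertical centroidal axis using Ī + A·d² with d = x − 34.5:
  web: d = -27.5 mm → contributes +2 812 203 mm⁴
  top flange (beyond web): d = 25 mm → contributes +2 632 797 mm⁴
  bottom flange (beyond web): d = 25 mm → contributes +2 632 797 mm⁴
Total I = 8 077 797 mm⁴.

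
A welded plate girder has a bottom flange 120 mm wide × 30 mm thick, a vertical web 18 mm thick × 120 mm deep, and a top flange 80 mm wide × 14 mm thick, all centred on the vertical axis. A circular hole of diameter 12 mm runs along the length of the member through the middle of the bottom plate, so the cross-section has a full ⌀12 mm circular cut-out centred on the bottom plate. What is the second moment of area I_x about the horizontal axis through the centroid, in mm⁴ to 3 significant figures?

I_x ≈ 2.24 × 10⁷ mm⁴

Split into non-overlapping primitives; take the origin at the lower-left of the bounding box.
Bottom plate: 120 × 30, A = 3 600 mm², y = 15 mm, Ī = 270 000 mm⁴.
Web plate: 18 × 120, A = 2 160 mm², y = 90 mm, Ī = 2 592 000 mm⁴.
Top plate: 80 × 14, A = 1 120 mm², y = 157 mm, Ī = 18 293 mm⁴.
Hole (subtracted): ⌀12, A = 113.1 mm², y = 15 mm, Ī = 1017.9 mm⁴.
Centroid: ȳ = ΣA·y / ΣA = 62.443 mm.
Transfer each piece to the horizontal axis through the centroid using Ī + A·d² with d = y − 62.443:
  bottom plate: d = -47.443 mm → contributes +8 372 909 mm⁴
  web plate: d = 27.557 mm → contributes +4 232 317 mm⁴
  top plate: d = 94.557 mm → contributes +10 032 310 mm⁴
  hole: d = -47.443 mm → contributes −255 578 mm⁴
Total I = 22 381 957 mm⁴.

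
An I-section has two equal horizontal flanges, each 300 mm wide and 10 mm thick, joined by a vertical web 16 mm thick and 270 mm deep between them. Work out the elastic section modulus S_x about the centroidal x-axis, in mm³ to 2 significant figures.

Break the section into simple shapes (no overlaps), measuring from the bottom-left corner of the bounding box.
Bottom flange: 300 × 10, A = 3 000 mm², y = 5 mm, Ī = 25 000 mm⁴.
Web: 16 × 270, A = 4 320 mm², y = 145 mm, Ī = 26 244 000 mm⁴.
Top flange: 300 × 10, A = 3 000 mm², y = 285 mm, Ī = 25 000 mm⁴.
By symmetry the centroid is at mid-height, ȳ = 145 mm.
Transfer each piece to the centroidal x-axis using Ī + A·d² with d = y − 145:
  bottom flange: d = -140 mm → contributes +58 825 000 mm⁴
  web: d = 0 mm → contributes +26 244 000 mm⁴
  top flange: d = 140 mm → contributes +58 825 000 mm⁴
Total I = 143 894 000 mm⁴.
Extreme fibre distance c = 145 mm; S = I/c = 992 372 mm³.

S_x ≈ 9.9 × 10⁵ mm³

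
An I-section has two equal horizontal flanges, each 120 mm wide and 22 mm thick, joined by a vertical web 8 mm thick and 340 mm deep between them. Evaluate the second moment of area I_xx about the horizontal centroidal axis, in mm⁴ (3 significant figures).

Treat the section as a set of non-overlapping primitives; coordinates are from the bounding-box lower-left.
Bottom flange: 120 × 22, A = 2 640 mm², y = 11 mm, Ī = 106 480 mm⁴.
Web: 8 × 340, A = 2 720 mm², y = 192 mm, Ī = 26 202 667 mm⁴.
Top flange: 120 × 22, A = 2 640 mm², y = 373 mm, Ī = 106 480 mm⁴.
By symmetry the centroid is at mid-height, ȳ = 192 mm.
Transfer each piece to the horizontal centroidal axis using Ī + A·d² with d = y − 192:
  bottom flange: d = -181 mm → contributes +86 595 520 mm⁴
  web: d = 0 mm → contributes +26 202 667 mm⁴
  top flange: d = 181 mm → contributes +86 595 520 mm⁴
Total I = 199 393 707 mm⁴.

I_xx ≈ 1.99 × 10⁸ mm⁴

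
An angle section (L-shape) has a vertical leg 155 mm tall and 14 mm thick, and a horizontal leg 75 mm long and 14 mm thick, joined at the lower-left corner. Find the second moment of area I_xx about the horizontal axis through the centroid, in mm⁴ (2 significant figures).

Break the section into simple shapes (no overlaps), measuring from the bottom-left corner of the bounding box.
Vertical leg: 14 × 155, A = 2 170 mm², y = 77.5 mm, Ī = 4 344 521 mm⁴.
Horizontal leg (remainder): 61 × 14, A = 854 mm², y = 7 mm, Ī = 13 949 mm⁴.
Centroid: ȳ = ΣA·y / ΣA = 57.59 mm.
Transfer each piece to the horizontal axis through the centroid using Ī + A·d² with d = y − 57.59:
  vertical leg: d = 19.91 mm → contributes +5 204 702 mm⁴
  horizontal leg (remainder): d = -50.59 mm → contributes +2 199 656 mm⁴
Total I = 7 404 358 mm⁴.

I_xx ≈ 7.4 × 10⁶ mm⁴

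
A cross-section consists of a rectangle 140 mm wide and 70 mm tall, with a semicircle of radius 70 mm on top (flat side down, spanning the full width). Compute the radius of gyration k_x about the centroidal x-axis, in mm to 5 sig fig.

k_x ≈ 37.563 mm

Decompose the section into non-overlapping parts with the origin at the bottom-left of its bounding rectangle.
Rectangular body: 140 × 70, A = 9 800 mm², y = 35 mm, Ī = 4 001 667 mm⁴.
Semicircular cap: semicircle r = 70, A = 7696.902 mm², y = 99.70892 mm, Ī = 2 635 265 mm⁴.
Centroid: ȳ = ΣA·y / ΣA = 63.46551 mm.
Transfer each piece to the centroidal x-axis using Ī + A·d² with d = y − 63.46551:
  rectangular body: d = -28.46551 mm → contributes +11 942 462 mm⁴
  semicircular cap: d = 36.24341 mm → contributes +12 745 799 mm⁴
Total I = 24 688 262 mm⁴.
Radius of gyration: k = √(I/A) = √(24 688 262 / 17496.9) = 37.56338 mm.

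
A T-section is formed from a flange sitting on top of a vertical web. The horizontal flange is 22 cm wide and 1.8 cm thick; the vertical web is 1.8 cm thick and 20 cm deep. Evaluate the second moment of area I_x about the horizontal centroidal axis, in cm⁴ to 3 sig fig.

Break the section into simple shapes (no overlaps), measuring from the bottom-left corner of the bounding box.
Flange: 22 × 1.8, A = 39.6 cm², y = 20.9 cm, Ī = 10.692 cm⁴.
Web: 1.8 × 20, A = 36 cm², y = 10 cm, Ī = 1 200 cm⁴.
Centroid: ȳ = ΣA·y / ΣA = 15.71 cm.
Transfer each piece to the horizontal centroidal axis using Ī + A·d² with d = y − 15.71:
  flange: d = 5.1905 cm → contributes +1077.6 cm⁴
  web: d = -5.7095 cm → contributes +2373.6 cm⁴
Total I = 3451.1 cm⁴.

I_x ≈ 3450 cm⁴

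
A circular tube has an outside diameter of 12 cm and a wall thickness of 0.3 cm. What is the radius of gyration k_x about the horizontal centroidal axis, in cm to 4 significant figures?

Break the section into simple shapes (no overlaps), measuring from the bottom-left corner of the bounding box.
Outer circle: ⌀12, A = 113.097 cm², y = 6 cm, Ī = 1017.88 cm⁴.
Bore (subtracted): ⌀11.4, A = 102.07 cm², y = 6 cm, Ī = 829.066 cm⁴.
By symmetry the centroid is at mid-height, ȳ = 6 cm.
All pieces are centred on the horizontal centroidal axis, so I = ΣĪ (holes subtracted) = 188.81 cm⁴.
Radius of gyration: k = √(I/A) = √(188.81 / 11.027) = 4.13793 cm.

k_x ≈ 4.138 cm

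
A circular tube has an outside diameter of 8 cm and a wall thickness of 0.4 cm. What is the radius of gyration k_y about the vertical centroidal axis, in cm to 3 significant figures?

Decompose the section into non-overlapping parts with the origin at the bottom-left of its bounding rectangle.
Outer circle: ⌀8, A = 50.265 cm², x = 4 cm, Ī = 201.06 cm⁴.
Bore (subtracted): ⌀7.2, A = 40.715 cm², x = 4 cm, Ī = 131.92 cm⁴.
By symmetry the centroid is at mid-width, x̄ = 4 cm.
All pieces are centred on the vertical centroidal axis, so I = ΣĪ (holes subtracted) = 69.145 cm⁴.
Radius of gyration: k = √(I/A) = √(69.145 / 9.5504) = 2.6907 cm.

k_y ≈ 2.69 cm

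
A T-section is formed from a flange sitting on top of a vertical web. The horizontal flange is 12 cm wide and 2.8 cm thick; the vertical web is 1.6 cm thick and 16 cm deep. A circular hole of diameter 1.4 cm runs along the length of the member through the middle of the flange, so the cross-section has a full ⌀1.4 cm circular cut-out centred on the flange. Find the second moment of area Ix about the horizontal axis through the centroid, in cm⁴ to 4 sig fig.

Split into non-overlapping primitives; take the origin at the lower-left of the bounding box.
Flange: 12 × 2.8, A = 33.6 cm², y = 17.4 cm, Ī = 21.952 cm⁴.
Web: 1.6 × 16, A = 25.6 cm², y = 8 cm, Ī = 546.133 cm⁴.
Hole (subtracted): ⌀1.4, A = 1.53938 cm², y = 17.4 cm, Ī = 0.188574 cm⁴.
Centroid: ȳ = ΣA·y / ΣA = 13.2266 cm.
Transfer each piece to the horizontal axis through the centroid using Ī + A·d² with d = y − 13.2266:
  flange: d = 4.17339 cm → contributes +607.168 cm⁴
  web: d = -5.22661 cm → contributes +1245.46 cm⁴
  hole: d = 4.17339 cm → contributes −27.0002 cm⁴
Total I = 1825.63 cm⁴.

Ix ≈ 1826 cm⁴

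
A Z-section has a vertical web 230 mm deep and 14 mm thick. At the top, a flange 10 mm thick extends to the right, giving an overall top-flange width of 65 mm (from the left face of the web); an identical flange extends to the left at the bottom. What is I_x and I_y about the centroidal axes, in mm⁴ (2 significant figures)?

I_x ≈ 2.7 × 10⁷ mm⁴, I_y ≈ 1.4 × 10⁶ mm⁴

Split into non-overlapping primitives; take the origin at the lower-left of the bounding box.
Web: 14 × 230, A = 3 220 mm², y = 115 mm, Ī = 14 194 833 mm⁴.
Top flange (beyond web): 51 × 10, A = 510 mm², y = 225 mm, Ī = 4 250 mm⁴.
Bottom flange (beyond web): 51 × 10, A = 510 mm², y = 5 mm, Ī = 4 250 mm⁴.
Centroid: ȳ = ΣA·y / ΣA = 115 mm.
Transfer each piece to the centroidal x-axis using Ī + A·d² with d = y − 115:
  web: d = 0 mm → contributes +14 194 833 mm⁴
  top flange (beyond web): d = 110 mm → contributes +6 175 250 mm⁴
  bottom flange (beyond web): d = -110 mm → contributes +6 175 250 mm⁴
Total I = 26 545 333 mm⁴.
For the y-axis: x̄ = 58 mm.
Repeating about the centroidal y-axis gives I_y = 1 351 053 mm⁴.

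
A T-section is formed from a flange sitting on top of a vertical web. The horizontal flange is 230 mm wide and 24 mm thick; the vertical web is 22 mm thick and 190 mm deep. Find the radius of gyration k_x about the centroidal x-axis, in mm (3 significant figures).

Decompose the section into non-overlapping parts with the origin at the bottom-left of its bounding rectangle.
Flange: 230 × 24, A = 5 520 mm², y = 202 mm, Ī = 264 960 mm⁴.
Web: 22 × 190, A = 4 180 mm², y = 95 mm, Ī = 12 574 833 mm⁴.
Centroid: ȳ = ΣA·y / ΣA = 155.89 mm.
Transfer each piece to the centroidal x-axis using Ī + A·d² with d = y − 155.89:
  flange: d = 46.109 mm → contributes +12 000 842 mm⁴
  web: d = -60.891 mm → contributes +28 072 936 mm⁴
Total I = 40 073 777 mm⁴.
Radius of gyration: k = √(I/A) = √(40 073 777 / 9 700) = 64.275 mm.

k_x ≈ 64.3 mm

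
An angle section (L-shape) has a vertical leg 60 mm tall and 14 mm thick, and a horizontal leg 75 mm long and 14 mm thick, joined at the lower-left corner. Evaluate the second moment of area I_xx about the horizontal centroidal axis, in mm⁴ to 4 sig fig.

I_xx ≈ 4.900 × 10⁵ mm⁴

Decompose the section into non-overlapping parts with the origin at the bottom-left of its bounding rectangle.
Vertical leg: 14 × 60, A = 840 mm², y = 30 mm, Ī = 252 000 mm⁴.
Horizontal leg (remainder): 61 × 14, A = 854 mm², y = 7 mm, Ī = 13948.7 mm⁴.
Centroid: ȳ = ΣA·y / ΣA = 18.405 mm.
Transfer each piece to the horizontal centroidal axis using Ī + A·d² with d = y − 18.405:
  vertical leg: d = 11.595 mm → contributes +364 934 mm⁴
  horizontal leg (remainder): d = -11.405 mm → contributes +125 031 mm⁴
Total I = 489 965 mm⁴.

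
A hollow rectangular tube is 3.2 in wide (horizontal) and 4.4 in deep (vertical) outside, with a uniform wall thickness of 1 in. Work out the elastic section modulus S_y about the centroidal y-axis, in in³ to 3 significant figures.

S_y ≈ 7.29 in³

Split into non-overlapping primitives; take the origin at the lower-left of the bounding box.
Outer rectangle: 3.2 × 4.4, A = 14.08 in², x = 1.6 in, Ī = 12.015 in⁴.
Inner void (subtracted): 1.2 × 2.4, A = 2.88 in², x = 1.6 in, Ī = 0.3456 in⁴.
By symmetry the centroid is at mid-width, x̄ = 1.6 in.
All pieces are centred on the centroidal y-axis, so I = ΣĪ (holes subtracted) = 11.669 in⁴.
Extreme fibre distance c = 1.6 in; S = I/c = 7.2933 in³.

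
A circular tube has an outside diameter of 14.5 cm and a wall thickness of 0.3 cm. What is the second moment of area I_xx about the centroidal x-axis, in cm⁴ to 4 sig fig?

I_xx ≈ 337.5 cm⁴

Decompose the section into non-overlapping parts with the origin at the bottom-left of its bounding rectangle.
Outer circle: ⌀14.5, A = 165.13 cm², y = 7.25 cm, Ī = 2169.91 cm⁴.
Bore (subtracted): ⌀13.9, A = 151.747 cm², y = 7.25 cm, Ī = 1832.44 cm⁴.
By symmetry the centroid is at mid-height, ȳ = 7.25 cm.
All pieces are centred on the centroidal x-axis, so I = ΣĪ (holes subtracted) = 337.474 cm⁴.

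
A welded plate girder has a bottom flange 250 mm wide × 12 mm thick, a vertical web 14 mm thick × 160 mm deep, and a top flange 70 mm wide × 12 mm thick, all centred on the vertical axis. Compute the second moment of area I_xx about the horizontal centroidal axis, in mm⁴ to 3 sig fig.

I_xx ≈ 2.75 × 10⁷ mm⁴

Split into non-overlapping primitives; take the origin at the lower-left of the bounding box.
Bottom plate: 250 × 12, A = 3 000 mm², y = 6 mm, Ī = 36 000 mm⁴.
Web plate: 14 × 160, A = 2 240 mm², y = 92 mm, Ī = 4 778 667 mm⁴.
Top plate: 70 × 12, A = 840 mm², y = 178 mm, Ī = 10 080 mm⁴.
Centroid: ȳ = ΣA·y / ΣA = 61.447 mm.
Transfer each piece to the horizontal centroidal axis using Ī + A·d² with d = y − 61.447:
  bottom plate: d = -55.447 mm → contributes +9 259 232 mm⁴
  web plate: d = 30.553 mm → contributes +6 869 624 mm⁴
  top plate: d = 116.55 mm → contributes +11 421 073 mm⁴
Total I = 27 549 930 mm⁴.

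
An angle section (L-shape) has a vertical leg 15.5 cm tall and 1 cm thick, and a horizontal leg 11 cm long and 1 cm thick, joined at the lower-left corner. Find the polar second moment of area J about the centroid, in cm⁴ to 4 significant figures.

Break the section into simple shapes (no overlaps), measuring from the bottom-left corner of the bounding box.
Vertical leg: 1 × 15.5, A = 15.5 cm², y = 7.75 cm, Ī = 310.323 cm⁴.
Horizontal leg (remainder): 10 × 1, A = 10 cm², y = 0.5 cm, Ī = 0.833333 cm⁴.
Centroid: ȳ = ΣA·y / ΣA = 4.90686 cm.
Transfer each piece to the centroidal x-axis using Ī + A·d² with d = y − 4.90686:
  vertical leg: d = 2.84314 cm → contributes +435.616 cm⁴
  horizontal leg (remainder): d = -4.40686 cm → contributes +195.038 cm⁴
Total I = 630.654 cm⁴.
For the y-axis: x̄ = 2.65686 cm.
Repeating about the centroidal y-axis gives I_y = 268.498 cm⁴.
Polar second moment: J = I_x + I_y = 899.151 cm⁴.

J ≈ 899.2 cm⁴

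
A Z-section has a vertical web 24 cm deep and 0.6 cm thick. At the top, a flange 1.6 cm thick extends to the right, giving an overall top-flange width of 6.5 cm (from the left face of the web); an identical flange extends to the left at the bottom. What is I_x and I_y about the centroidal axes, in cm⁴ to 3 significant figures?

Treat the section as a set of non-overlapping primitives; coordinates are from the bounding-box lower-left.
Web: 0.6 × 24, A = 14.4 cm², y = 12 cm, Ī = 691.2 cm⁴.
Top flange (beyond web): 5.9 × 1.6, A = 9.44 cm², y = 23.2 cm, Ī = 2.0139 cm⁴.
Bottom flange (beyond web): 5.9 × 1.6, A = 9.44 cm², y = 0.8 cm, Ī = 2.0139 cm⁴.
Centroid: ȳ = ΣA·y / ΣA = 12 cm.
Transfer each piece to the centroidal x-axis using Ī + A·d² with d = y − 12:
  web: d = 0 cm → contributes +691.2 cm⁴
  top flange (beyond web): d = 11.2 cm → contributes +1186.2 cm⁴
  bottom flange (beyond web): d = -11.2 cm → contributes +1186.2 cm⁴
Total I = 3063.5 cm⁴.
For the y-axis: x̄ = 6.2 cm.
Repeating about the centroidal y-axis gives I_y = 254.62 cm⁴.

I_x ≈ 3060 cm⁴, I_y ≈ 255 cm⁴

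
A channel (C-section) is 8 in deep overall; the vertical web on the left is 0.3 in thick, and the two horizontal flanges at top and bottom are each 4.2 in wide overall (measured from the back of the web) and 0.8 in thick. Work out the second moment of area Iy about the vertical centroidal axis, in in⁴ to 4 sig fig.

Break the section into simple shapes (no overlaps), measuring from the bottom-left corner of the bounding box.
Web: 0.3 × 8, A = 2.4 in², x = 0.15 in, Ī = 0.018 in⁴.
Top flange (beyond web): 3.9 × 0.8, A = 3.12 in², x = 2.25 in, Ī = 3.9546 in⁴.
Bottom flange (beyond web): 3.9 × 0.8, A = 3.12 in², x = 2.25 in, Ī = 3.9546 in⁴.
Centroid: x̄ = ΣA·x / ΣA = 1.66667 in.
Transfer each piece to the vertical centroidal axis using Ī + A·d² with d = x − 1.66667:
  web: d = -1.51667 in → contributes +5.53867 in⁴
  top flange (beyond web): d = 0.583333 in → contributes +5.01627 in⁴
  bottom flange (beyond web): d = 0.583333 in → contributes +5.01627 in⁴
Total I = 15.5712 in⁴.

Iy ≈ 15.57 in⁴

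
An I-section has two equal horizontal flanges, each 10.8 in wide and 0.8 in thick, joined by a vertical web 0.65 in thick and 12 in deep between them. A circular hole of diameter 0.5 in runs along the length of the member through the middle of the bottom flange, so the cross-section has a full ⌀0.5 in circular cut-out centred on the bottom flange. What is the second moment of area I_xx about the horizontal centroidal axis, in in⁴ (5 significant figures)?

I_xx ≈ 794.20 in⁴

Break the section into simple shapes (no overlaps), measuring from the bottom-left corner of the bounding box.
Bottom flange: 10.8 × 0.8, A = 8.64 in², y = 0.4 in, Ī = 0.4608 in⁴.
Web: 0.65 × 12, A = 7.8 in², y = 6.8 in, Ī = 93.6 in⁴.
Top flange: 10.8 × 0.8, A = 8.64 in², y = 13.2 in, Ī = 0.4608 in⁴.
Hole (subtracted): ⌀0.5, A = 0.1963495 in², y = 0.4 in, Ī = 0.003067962 in⁴.
Centroid: ȳ = ΣA·y / ΣA = 6.850501 in.
Transfer each piece to the horizontal centroidal axis using Ī + A·d² with d = y − 6.850501:
  bottom flange: d = -6.450501 in → contributes +359.9622 in⁴
  web: d = -0.05050051 in → contributes +93.61989 in⁴
  top flange: d = 6.349499 in → contributes +348.7923 in⁴
  hole: d = -6.450501 in → contributes −8.172968 in⁴
Total I = 794.2014 in⁴.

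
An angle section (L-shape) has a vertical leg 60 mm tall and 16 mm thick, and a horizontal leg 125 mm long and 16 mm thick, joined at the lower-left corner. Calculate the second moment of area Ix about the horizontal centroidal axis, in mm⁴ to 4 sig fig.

Break the section into simple shapes (no overlaps), measuring from the bottom-left corner of the bounding box.
Vertical leg: 16 × 60, A = 960 mm², y = 30 mm, Ī = 288 000 mm⁴.
Horizontal leg (remainder): 109 × 16, A = 1 744 mm², y = 8 mm, Ī = 37205.3 mm⁴.
Centroid: ȳ = ΣA·y / ΣA = 15.8107 mm.
Transfer each piece to the horizontal centroidal axis using Ī + A·d² with d = y − 15.8107:
  vertical leg: d = 14.1893 mm → contributes +481 284 mm⁴
  horizontal leg (remainder): d = -7.81065 mm → contributes +143 600 mm⁴
Total I = 624 884 mm⁴.

Ix ≈ 6.249 × 10⁵ mm⁴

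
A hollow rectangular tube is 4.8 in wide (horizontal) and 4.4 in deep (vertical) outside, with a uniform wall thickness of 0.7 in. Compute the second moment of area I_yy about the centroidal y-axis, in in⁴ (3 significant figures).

I_yy ≈ 30.7 in⁴

Split into non-overlapping primitives; take the origin at the lower-left of the bounding box.
Outer rectangle: 4.8 × 4.4, A = 21.12 in², x = 2.4 in, Ī = 40.55 in⁴.
Inner void (subtracted): 3.4 × 3, A = 10.2 in², x = 2.4 in, Ī = 9.826 in⁴.
By symmetry the centroid is at mid-width, x̄ = 2.4 in.
All pieces are centred on the centroidal y-axis, so I = ΣĪ (holes subtracted) = 30.724 in⁴.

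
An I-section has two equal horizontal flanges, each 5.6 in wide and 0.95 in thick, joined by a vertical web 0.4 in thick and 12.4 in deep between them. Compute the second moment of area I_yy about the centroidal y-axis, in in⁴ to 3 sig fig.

Decompose the section into non-overlapping parts with the origin at the bottom-left of its bounding rectangle.
Bottom flange: 5.6 × 0.95, A = 5.32 in², x = 2.8 in, Ī = 13.903 in⁴.
Web: 0.4 × 12.4, A = 4.96 in², x = 2.8 in, Ī = 0.066133 in⁴.
Top flange: 5.6 × 0.95, A = 5.32 in², x = 2.8 in, Ī = 13.903 in⁴.
By symmetry the centroid is at mid-width, x̄ = 2.8 in.
All pieces are centred on the centroidal y-axis, so I = ΣĪ = 27.872 in⁴.

I_yy ≈ 27.9 in⁴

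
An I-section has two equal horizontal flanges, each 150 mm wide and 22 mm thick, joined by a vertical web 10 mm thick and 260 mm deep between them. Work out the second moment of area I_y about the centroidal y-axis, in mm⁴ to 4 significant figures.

I_y ≈ 1.240 × 10⁷ mm⁴

Decompose the section into non-overlapping parts with the origin at the bottom-left of its bounding rectangle.
Bottom flange: 150 × 22, A = 3 300 mm², x = 75 mm, Ī = 6 187 500 mm⁴.
Web: 10 × 260, A = 2 600 mm², x = 75 mm, Ī = 21666.7 mm⁴.
Top flange: 150 × 22, A = 3 300 mm², x = 75 mm, Ī = 6 187 500 mm⁴.
By symmetry the centroid is at mid-width, x̄ = 75 mm.
All pieces are centred on the centroidal y-axis, so I = ΣĪ = 12 396 667 mm⁴.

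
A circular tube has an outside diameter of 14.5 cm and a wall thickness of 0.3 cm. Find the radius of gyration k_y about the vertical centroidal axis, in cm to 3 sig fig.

Decompose the section into non-overlapping parts with the origin at the bottom-left of its bounding rectangle.
Outer circle: ⌀14.5, A = 165.13 cm², x = 7.25 cm, Ī = 2169.9 cm⁴.
Bore (subtracted): ⌀13.9, A = 151.75 cm², x = 7.25 cm, Ī = 1832.4 cm⁴.
By symmetry the centroid is at mid-width, x̄ = 7.25 cm.
All pieces are centred on the vertical centroidal axis, so I = ΣĪ (holes subtracted) = 337.47 cm⁴.
Radius of gyration: k = √(I/A) = √(337.47 / 13.383) = 5.0216 cm.

k_y ≈ 5.02 cm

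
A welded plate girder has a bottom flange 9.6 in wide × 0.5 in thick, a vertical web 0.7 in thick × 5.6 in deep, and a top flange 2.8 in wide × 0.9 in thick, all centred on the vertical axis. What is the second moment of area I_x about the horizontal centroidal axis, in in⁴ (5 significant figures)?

Break the section into simple shapes (no overlaps), measuring from the bottom-left corner of the bounding box.
Bottom plate: 9.6 × 0.5, A = 4.8 in², y = 0.25 in, Ī = 0.1 in⁴.
Web plate: 0.7 × 5.6, A = 3.92 in², y = 3.3 in, Ī = 10.24427 in⁴.
Top plate: 2.8 × 0.9, A = 2.52 in², y = 6.55 in, Ī = 0.1701 in⁴.
Centroid: ȳ = ΣA·y / ΣA = 2.726157 in.
Transfer each piece to the horizontal centroidal axis using Ī + A·d² with d = y − 2.726157:
  bottom plate: d = -2.476157 in → contributes +29.53049 in⁴
  web plate: d = 0.5738434 in → contributes +11.53511 in⁴
  top plate: d = 3.823843 in → contributes +37.01698 in⁴
Total I = 78.08258 in⁴.

I_x ≈ 78.083 in⁴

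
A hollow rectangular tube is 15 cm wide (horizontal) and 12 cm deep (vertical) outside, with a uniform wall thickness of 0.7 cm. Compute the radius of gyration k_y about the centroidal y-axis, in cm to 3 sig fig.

k_y ≈ 5.67 cm

Break the section into simple shapes (no overlaps), measuring from the bottom-left corner of the bounding box.
Outer rectangle: 15 × 12, A = 180 cm², x = 7.5 cm, Ī = 3 375 cm⁴.
Inner void (subtracted): 13.6 × 10.6, A = 144.16 cm², x = 7.5 cm, Ī = 2 222 cm⁴.
By symmetry the centroid is at mid-width, x̄ = 7.5 cm.
All pieces are centred on the centroidal y-axis, so I = ΣĪ (holes subtracted) = 1 153 cm⁴.
Radius of gyration: k = √(I/A) = √(1 153 / 35.84) = 5.672 cm.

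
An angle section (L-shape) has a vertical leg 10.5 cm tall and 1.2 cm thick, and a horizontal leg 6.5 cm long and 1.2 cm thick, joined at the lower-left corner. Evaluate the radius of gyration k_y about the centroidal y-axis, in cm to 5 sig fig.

k_y ≈ 1.7943 cm

Treat the section as a set of non-overlapping primitives; coordinates are from the bounding-box lower-left.
Vertical leg: 1.2 × 10.5, A = 12.6 cm², x = 0.6 cm, Ī = 1.512 cm⁴.
Horizontal leg (remainder): 5.3 × 1.2, A = 6.36 cm², x = 3.85 cm, Ī = 14.8877 cm⁴.
Centroid: x̄ = ΣA·x / ΣA = 1.69019 cm.
Transfer each piece to the centroidal y-axis using Ī + A·d² with d = x − 1.69019:
  vertical leg: d = -1.09019 cm → contributes +16.48728 cm⁴
  horizontal leg (remainder): d = 2.15981 cm → contributes +44.5557 cm⁴
Total I = 61.04298 cm⁴.
Radius of gyration: k = √(I/A) = √(61.04298 / 18.96) = 1.794315 cm.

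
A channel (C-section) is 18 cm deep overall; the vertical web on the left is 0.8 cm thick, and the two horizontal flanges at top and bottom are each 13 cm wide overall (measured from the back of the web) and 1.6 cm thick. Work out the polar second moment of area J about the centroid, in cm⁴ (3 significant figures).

Break the section into simple shapes (no overlaps), measuring from the bottom-left corner of the bounding box.
Web: 0.8 × 18, A = 14.4 cm², y = 9 cm, Ī = 388.8 cm⁴.
Top flange (beyond web): 12.2 × 1.6, A = 19.52 cm², y = 17.2 cm, Ī = 4.1643 cm⁴.
Bottom flange (beyond web): 12.2 × 1.6, A = 19.52 cm², y = 0.8 cm, Ī = 4.1643 cm⁴.
By symmetry the centroid is at mid-height, ȳ = 9 cm.
Transfer each piece to the centroidal x-axis using Ī + A·d² with d = y − 9:
  web: d = 0 cm → contributes +388.8 cm⁴
  top flange (beyond web): d = 8.2 cm → contributes +1316.7 cm⁴
  bottom flange (beyond web): d = -8.2 cm → contributes +1316.7 cm⁴
Total I = 3022.2 cm⁴.
For the y-axis: x̄ = 5.1485 cm.
Repeating about the centroidal y-axis gives I_y = 929.45 cm⁴.
Polar second moment: J = I_x + I_y = 3951.6 cm⁴.

J ≈ 3950 cm⁴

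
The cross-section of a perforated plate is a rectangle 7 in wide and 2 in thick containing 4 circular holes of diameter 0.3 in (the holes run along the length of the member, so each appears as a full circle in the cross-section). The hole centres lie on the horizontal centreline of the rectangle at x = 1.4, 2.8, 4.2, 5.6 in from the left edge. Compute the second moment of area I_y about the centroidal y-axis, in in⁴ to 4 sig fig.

I_y ≈ 56.47 in⁴

Treat the section as a set of non-overlapping primitives; coordinates are from the bounding-box lower-left.
Plate: 7 × 2, A = 14 in², x = 3.5 in, Ī = 57.1667 in⁴.
Hole 1 (subtracted): ⌀0.3, A = 0.0706858 in², x = 1.4 in, Ī = 0.000397608 in⁴.
Hole 2 (subtracted): ⌀0.3, A = 0.0706858 in², x = 2.8 in, Ī = 0.000397608 in⁴.
Hole 3 (subtracted): ⌀0.3, A = 0.0706858 in², x = 4.2 in, Ī = 0.000397608 in⁴.
Hole 4 (subtracted): ⌀0.3, A = 0.0706858 in², x = 5.6 in, Ī = 0.000397608 in⁴.
By symmetry the centroid is at mid-width, x̄ = 3.5 in.
Transfer each piece to the centroidal y-axis using Ī + A·d² with d = x − 3.5:
  plate: d = 0 in → contributes +57.1667 in⁴
  hole 1: d = -2.1 in → contributes −0.312122 in⁴
  hole 2: d = -0.7 in → contributes −0.0350337 in⁴
  hole 3: d = 0.7 in → contributes −0.0350337 in⁴
  hole 4: d = 2.1 in → contributes −0.312122 in⁴
Total I = 56.4724 in⁴.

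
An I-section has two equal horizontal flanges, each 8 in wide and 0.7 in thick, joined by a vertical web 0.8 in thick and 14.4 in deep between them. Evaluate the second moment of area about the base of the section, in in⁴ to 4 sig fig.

Split into non-overlapping primitives; take the origin at the lower-left of the bounding box.
Bottom flange: 8 × 0.7, A = 5.6 in², y = 0.35 in, Ī = 0.228667 in⁴.
Web: 0.8 × 14.4, A = 11.52 in², y = 7.9 in, Ī = 199.066 in⁴.
Top flange: 8 × 0.7, A = 5.6 in², y = 15.45 in, Ī = 0.228667 in⁴.
Transfer each piece to a horizontal axis along the bottom face using Ī + A·d² with d = y − 0:
  bottom flange: d = 0.35 in → contributes +0.914667 in⁴
  web: d = 7.9 in → contributes +918.029 in⁴
  top flange: d = 15.45 in → contributes +1336.96 in⁴
Total I = 2255.91 in⁴.

I_base ≈ 2256 in⁴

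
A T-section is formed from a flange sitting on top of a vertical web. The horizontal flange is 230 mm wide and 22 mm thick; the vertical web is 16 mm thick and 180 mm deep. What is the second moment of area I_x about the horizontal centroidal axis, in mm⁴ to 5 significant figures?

Break the section into simple shapes (no overlaps), measuring from the bottom-left corner of the bounding box.
Flange: 230 × 22, A = 5 060 mm², y = 191 mm, Ī = 204086.7 mm⁴.
Web: 16 × 180, A = 2 880 mm², y = 90 mm, Ī = 7 776 000 mm⁴.
Centroid: ȳ = ΣA·y / ΣA = 154.3652 mm.
Transfer each piece to the horizontal centroidal axis using Ī + A·d² with d = y − 154.3652:
  flange: d = 36.63476 mm → contributes +6 995 141 mm⁴
  web: d = -64.36524 mm → contributes +19 707 506 mm⁴
Total I = 26 702 647 mm⁴.

I_x ≈ 2.6703 × 10⁷ mm⁴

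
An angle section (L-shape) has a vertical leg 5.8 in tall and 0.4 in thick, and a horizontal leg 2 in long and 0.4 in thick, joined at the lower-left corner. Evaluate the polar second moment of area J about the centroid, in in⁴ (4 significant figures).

Treat the section as a set of non-overlapping primitives; coordinates are from the bounding-box lower-left.
Vertical leg: 0.4 × 5.8, A = 2.32 in², y = 2.9 in, Ī = 6.50373 in⁴.
Horizontal leg (remainder): 1.6 × 0.4, A = 0.64 in², y = 0.2 in, Ī = 0.00853333 in⁴.
Centroid: ȳ = ΣA·y / ΣA = 2.31622 in.
Transfer each piece to the centroidal x-axis using Ī + A·d² with d = y − 2.31622:
  vertical leg: d = 0.583784 in → contributes +7.2944 in⁴
  horizontal leg (remainder): d = -2.11622 in → contributes +2.87469 in⁴
Total I = 10.1691 in⁴.
For the y-axis: x̄ = 0.416216 in.
Repeating about the centroidal y-axis gives I_y = 0.669088 in⁴.
Polar second moment: J = I_x + I_y = 10.8382 in⁴.

J ≈ 10.84 in⁴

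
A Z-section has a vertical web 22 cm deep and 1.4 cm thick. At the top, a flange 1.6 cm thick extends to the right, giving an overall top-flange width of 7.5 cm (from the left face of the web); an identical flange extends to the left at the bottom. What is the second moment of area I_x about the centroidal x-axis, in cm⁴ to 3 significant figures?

I_x ≈ 3280 cm⁴

Treat the section as a set of non-overlapping primitives; coordinates are from the bounding-box lower-left.
Web: 1.4 × 22, A = 30.8 cm², y = 11 cm, Ī = 1242.3 cm⁴.
Top flange (beyond web): 6.1 × 1.6, A = 9.76 cm², y = 21.2 cm, Ī = 2.0821 cm⁴.
Bottom flange (beyond web): 6.1 × 1.6, A = 9.76 cm², y = 0.8 cm, Ī = 2.0821 cm⁴.
Centroid: ȳ = ΣA·y / ΣA = 11 cm.
Transfer each piece to the centroidal x-axis using Ī + A·d² with d = y − 11:
  web: d = 0 cm → contributes +1242.3 cm⁴
  top flange (beyond web): d = 10.2 cm → contributes +1017.5 cm⁴
  bottom flange (beyond web): d = -10.2 cm → contributes +1017.5 cm⁴
Total I = 3277.3 cm⁴.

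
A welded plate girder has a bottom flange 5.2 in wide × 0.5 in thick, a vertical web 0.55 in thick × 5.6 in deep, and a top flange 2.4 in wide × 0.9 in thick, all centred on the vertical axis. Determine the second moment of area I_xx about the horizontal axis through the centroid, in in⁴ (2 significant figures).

I_xx ≈ 55 in⁴

Break the section into simple shapes (no overlaps), measuring from the bottom-left corner of the bounding box.
Bottom plate: 5.2 × 0.5, A = 2.6 in², y = 0.25 in, Ī = 0.05417 in⁴.
Web plate: 0.55 × 5.6, A = 3.08 in², y = 3.3 in, Ī = 8.049 in⁴.
Top plate: 2.4 × 0.9, A = 2.16 in², y = 6.55 in, Ī = 0.1458 in⁴.
Centroid: ȳ = ΣA·y / ΣA = 3.184 in.
Transfer each piece to the horizontal axis through the centroid using Ī + A·d² with d = y − 3.184:
  bottom plate: d = -2.934 in → contributes +22.43 in⁴
  web plate: d = 0.1161 in → contributes +8.091 in⁴
  top plate: d = 3.366 in → contributes +24.62 in⁴
Total I = 55.14 in⁴.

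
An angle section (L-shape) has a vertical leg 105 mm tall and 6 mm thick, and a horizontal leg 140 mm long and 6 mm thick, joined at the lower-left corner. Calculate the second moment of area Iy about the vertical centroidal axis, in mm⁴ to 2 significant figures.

Iy ≈ 2.9 × 10⁶ mm⁴

Break the section into simple shapes (no overlaps), measuring from the bottom-left corner of the bounding box.
Vertical leg: 6 × 105, A = 630 mm², x = 3 mm, Ī = 1 890 mm⁴.
Horizontal leg (remainder): 134 × 6, A = 804 mm², x = 73 mm, Ī = 1 203 052 mm⁴.
Centroid: x̄ = ΣA·x / ΣA = 42.25 mm.
Transfer each piece to the vertical centroidal axis using Ī + A·d² with d = x − 42.25:
  vertical leg: d = -39.25 mm → contributes +972 289 mm⁴
  horizontal leg (remainder): d = 30.75 mm → contributes +1 963 439 mm⁴
Total I = 2 935 729 mm⁴.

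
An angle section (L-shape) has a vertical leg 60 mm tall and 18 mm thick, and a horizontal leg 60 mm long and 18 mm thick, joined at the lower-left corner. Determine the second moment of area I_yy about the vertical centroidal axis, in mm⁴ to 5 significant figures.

I_yy ≈ 5.4053 × 10⁵ mm⁴

Split into non-overlapping primitives; take the origin at the lower-left of the bounding box.
Vertical leg: 18 × 60, A = 1 080 mm², x = 9 mm, Ī = 29 160 mm⁴.
Horizontal leg (remainder): 42 × 18, A = 756 mm², x = 39 mm, Ī = 111 132 mm⁴.
Centroid: x̄ = ΣA·x / ΣA = 21.35294 mm.
Transfer each piece to the vertical centroidal axis using Ī + A·d² with d = x − 21.35294:
  vertical leg: d = -12.35294 mm → contributes +193962.8 mm⁴
  horizontal leg (remainder): d = 17.64706 mm → contributes +346564.5 mm⁴
Total I = 540527.3 mm⁴.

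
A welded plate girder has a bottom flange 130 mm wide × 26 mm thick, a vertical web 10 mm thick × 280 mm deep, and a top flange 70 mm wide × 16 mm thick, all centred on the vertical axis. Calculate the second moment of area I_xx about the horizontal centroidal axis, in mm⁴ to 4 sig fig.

I_xx ≈ 1.052 × 10⁸ mm⁴

Break the section into simple shapes (no overlaps), measuring from the bottom-left corner of the bounding box.
Bottom plate: 130 × 26, A = 3 380 mm², y = 13 mm, Ī = 190 407 mm⁴.
Web plate: 10 × 280, A = 2 800 mm², y = 166 mm, Ī = 18 293 333 mm⁴.
Top plate: 70 × 16, A = 1 120 mm², y = 314 mm, Ī = 23893.3 mm⁴.
Centroid: ȳ = ΣA·y / ΣA = 117.866 mm.
Transfer each piece to the horizontal centroidal axis using Ī + A·d² with d = y − 117.866:
  bottom plate: d = -104.866 mm → contributes +37 359 679 mm⁴
  web plate: d = 48.1342 mm → contributes +24 780 669 mm⁴
  top plate: d = 196.134 mm → contributes +43 108 773 mm⁴
Total I = 105 249 122 mm⁴.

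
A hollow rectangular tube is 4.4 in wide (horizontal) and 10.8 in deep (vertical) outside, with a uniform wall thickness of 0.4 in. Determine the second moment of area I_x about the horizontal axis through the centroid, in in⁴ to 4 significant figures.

Break the section into simple shapes (no overlaps), measuring from the bottom-left corner of the bounding box.
Outer rectangle: 4.4 × 10.8, A = 47.52 in², y = 5.4 in, Ī = 461.894 in⁴.
Inner void (subtracted): 3.6 × 10, A = 36 in², y = 5.4 in, Ī = 300 in⁴.
By symmetry the centroid is at mid-height, ȳ = 5.4 in.
All pieces are centred on the horizontal axis through the centroid, so I = ΣĪ (holes subtracted) = 161.894 in⁴.

I_x ≈ 161.9 in⁴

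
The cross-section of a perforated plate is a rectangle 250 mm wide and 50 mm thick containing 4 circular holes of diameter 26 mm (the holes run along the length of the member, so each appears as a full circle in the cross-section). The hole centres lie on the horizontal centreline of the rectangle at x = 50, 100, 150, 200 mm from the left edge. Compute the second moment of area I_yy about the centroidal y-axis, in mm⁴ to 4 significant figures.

I_yy ≈ 5.838 × 10⁷ mm⁴

Split into non-overlapping primitives; take the origin at the lower-left of the bounding box.
Plate: 250 × 50, A = 12 500 mm², x = 125 mm, Ī = 65 104 167 mm⁴.
Hole 1 (subtracted): ⌀26, A = 530.929 mm², x = 50 mm, Ī = 22431.8 mm⁴.
Hole 2 (subtracted): ⌀26, A = 530.929 mm², x = 100 mm, Ī = 22431.8 mm⁴.
Hole 3 (subtracted): ⌀26, A = 530.929 mm², x = 150 mm, Ī = 22431.8 mm⁴.
Hole 4 (subtracted): ⌀26, A = 530.929 mm², x = 200 mm, Ī = 22431.8 mm⁴.
By symmetry the centroid is at mid-width, x̄ = 125 mm.
Transfer each piece to the centroidal y-axis using Ī + A·d² with d = x − 125:
  plate: d = 0 mm → contributes +65 104 167 mm⁴
  hole 1: d = -75 mm → contributes −3 008 908 mm⁴
  hole 2: d = -25 mm → contributes −354 262 mm⁴
  hole 3: d = 25 mm → contributes −354 262 mm⁴
  hole 4: d = 75 mm → contributes −3 008 908 mm⁴
Total I = 58 377 825 mm⁴.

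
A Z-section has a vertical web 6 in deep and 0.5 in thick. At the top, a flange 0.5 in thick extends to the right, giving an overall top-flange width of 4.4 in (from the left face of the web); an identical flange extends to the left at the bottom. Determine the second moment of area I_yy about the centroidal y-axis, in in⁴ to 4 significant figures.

Break the section into simple shapes (no overlaps), measuring from the bottom-left corner of the bounding box.
Web: 0.5 × 6, A = 3 in², x = 4.15 in, Ī = 0.0625 in⁴.
Top flange (beyond web): 3.9 × 0.5, A = 1.95 in², x = 6.35 in, Ī = 2.47163 in⁴.
Bottom flange (beyond web): 3.9 × 0.5, A = 1.95 in², x = 1.95 in, Ī = 2.47163 in⁴.
Centroid: x̄ = ΣA·x / ΣA = 4.15 in.
Transfer each piece to the centroidal y-axis using Ī + A·d² with d = x − 4.15:
  web: d = 0 in → contributes +0.0625 in⁴
  top flange (beyond web): d = 2.2 in → contributes +11.9096 in⁴
  bottom flange (beyond web): d = -2.2 in → contributes +11.9096 in⁴
Total I = 23.8818 in⁴.

I_yy ≈ 23.88 in⁴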